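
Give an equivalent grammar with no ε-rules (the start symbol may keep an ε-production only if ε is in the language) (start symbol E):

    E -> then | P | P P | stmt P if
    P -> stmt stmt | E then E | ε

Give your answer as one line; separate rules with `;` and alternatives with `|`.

The nullable symbols are {E, P}.
ε ∈ L(G) since E is nullable, so keep E → ε.
Expand every rule over subsets of its nullable positions: E → stmt P if gives stmt P if | stmt if. P → E then E gives E then E | E then | then E | then.

E -> then | P | P P | stmt P if | stmt if | ε; P -> stmt stmt | E then E | E then | then E | then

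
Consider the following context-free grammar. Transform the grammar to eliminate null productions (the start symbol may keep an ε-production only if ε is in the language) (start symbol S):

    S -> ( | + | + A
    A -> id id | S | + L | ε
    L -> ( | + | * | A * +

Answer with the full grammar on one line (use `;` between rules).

S -> ( | + | + A; A -> id id | S | + L; L -> ( | + | * | A * + | * +

Nullable nonterminals: {A}.
ε ∉ L(G), so no ε-production is kept.
Add the nullable-subset variants: L → A * + gives A * + | * +.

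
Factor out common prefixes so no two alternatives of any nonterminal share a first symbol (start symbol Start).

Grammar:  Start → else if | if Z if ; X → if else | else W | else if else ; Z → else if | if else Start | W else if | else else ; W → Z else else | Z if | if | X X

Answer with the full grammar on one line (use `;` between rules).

X has alternatives sharing prefix 'else': factor to X → else X1 with X1 → W | if else.
Z has alternatives sharing prefix 'else': factor to Z → else Z1 with Z1 → if | else.
W has alternatives sharing prefix 'Z': factor to W → Z W1 with W1 → else else | if.

Start → else if | if Z if; X → if else | else X1; Z → if else Start | W else if | else Z1; W → if | X X | Z W1; X1 → W | if else; Z1 → if | else; W1 → else else | if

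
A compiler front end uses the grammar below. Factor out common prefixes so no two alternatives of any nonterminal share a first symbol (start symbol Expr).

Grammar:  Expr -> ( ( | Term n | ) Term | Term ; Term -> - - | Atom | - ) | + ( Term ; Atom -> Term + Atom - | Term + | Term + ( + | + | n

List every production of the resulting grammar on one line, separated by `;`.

Expr has alternatives sharing prefix 'Term': factor to Expr → Term Expr1 with Expr1 → n | ε.
Term has alternatives sharing prefix '-': factor to Term → - Term1 with Term1 → - | ).
Atom has alternatives sharing prefix 'Term +': factor to Atom → Term + Atom1 with Atom1 → Atom - | ε | ( +.

Expr -> ( ( | ) Term | Term Expr1; Term -> Atom | + ( Term | - Term1; Atom -> + | n | Term + Atom1; Expr1 -> n | ε; Term1 -> - | ); Atom1 -> Atom - | ε | ( +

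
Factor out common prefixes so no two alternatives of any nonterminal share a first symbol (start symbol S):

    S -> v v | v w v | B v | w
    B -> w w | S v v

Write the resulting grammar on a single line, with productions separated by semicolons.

S -> B v | w | v S'; B -> w w | S v v; S' -> v | w v

S has alternatives sharing prefix 'v': factor to S → v S' with S' → v | w v.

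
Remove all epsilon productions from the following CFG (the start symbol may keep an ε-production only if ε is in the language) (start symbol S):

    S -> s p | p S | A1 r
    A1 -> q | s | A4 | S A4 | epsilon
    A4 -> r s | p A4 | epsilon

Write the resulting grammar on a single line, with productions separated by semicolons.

Nullable nonterminals: {A1, A4}.
ε ∉ L(G), so no ε-production is kept.
For each production, add variants omitting each subset of nullable occurrences: S → A1 r gives A1 r | r. A1 → S A4 gives S A4 | S. A4 → p A4 gives p A4 | p.

S -> s p | p S | A1 r | r; A1 -> q | s | A4 | S A4 | S; A4 -> r s | p A4 | p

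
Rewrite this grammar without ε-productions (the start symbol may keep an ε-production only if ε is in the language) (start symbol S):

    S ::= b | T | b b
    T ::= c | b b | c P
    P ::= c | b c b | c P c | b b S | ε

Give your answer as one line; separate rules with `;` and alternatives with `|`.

Nullable nonterminals: {P}.
ε ∉ L(G), so no ε-production is kept.
For each production, add variants omitting each subset of nullable occurrences: P → c P c gives c P c | c c.

S ::= b | T | b b; T ::= c | b b | c P; P ::= c | b c b | c P c | c c | b b S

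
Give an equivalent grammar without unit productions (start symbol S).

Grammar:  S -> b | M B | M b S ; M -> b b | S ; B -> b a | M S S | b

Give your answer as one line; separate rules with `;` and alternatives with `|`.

Unit pairs: M ⇒* {S}.
For every A with A ⇒* B via unit rules, add B's non-unit alternatives to A; then delete every rule of the form X → Y.

S -> b | M B | M b S; M -> b | M B | M b S | b b; B -> b a | M S S | b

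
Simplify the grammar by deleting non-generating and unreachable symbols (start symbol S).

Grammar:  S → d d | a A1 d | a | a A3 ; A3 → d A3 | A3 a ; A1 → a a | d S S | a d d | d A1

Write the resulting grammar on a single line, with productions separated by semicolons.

Generating nonterminals: {A1, S}.
Reachable from S after that: {A1, S}.
Removed useless symbols: {A3} and every production mentioning them.

S → d d | a A1 d | a; A1 → a a | d S S | a d d | d A1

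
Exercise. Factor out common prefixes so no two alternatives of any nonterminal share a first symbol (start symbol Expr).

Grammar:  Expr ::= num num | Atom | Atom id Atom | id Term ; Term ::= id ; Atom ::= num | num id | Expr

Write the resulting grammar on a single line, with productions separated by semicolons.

Expr ::= num num | id Term | Atom Expr1; Term ::= id; Atom ::= Expr | num Atom1; Expr1 ::= ε | id Atom; Atom1 ::= ε | id

Expr has alternatives sharing prefix 'Atom': factor to Expr → Atom Expr1 with Expr1 → ε | id Atom.
Atom has alternatives sharing prefix 'num': factor to Atom → num Atom1 with Atom1 → ε | id.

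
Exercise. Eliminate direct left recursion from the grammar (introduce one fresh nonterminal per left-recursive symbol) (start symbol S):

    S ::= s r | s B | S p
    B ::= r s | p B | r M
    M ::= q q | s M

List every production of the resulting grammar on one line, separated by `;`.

S ::= s r S' | s B S'; B ::= r s | p B | r M; M ::= q q | s M; S' ::= p S' | ε

S is directly left-recursive.
For S: α = {p}, β = {s r, s B}. Rewrite as S → β S' and S' → α S' | ε.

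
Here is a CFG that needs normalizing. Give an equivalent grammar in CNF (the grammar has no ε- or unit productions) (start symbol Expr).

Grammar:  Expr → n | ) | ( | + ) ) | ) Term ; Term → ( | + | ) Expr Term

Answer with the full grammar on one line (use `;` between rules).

Introduce a nonterminal for each terminal appearing in a rule of length ≥ 2: X1 → +, X2 → ).
Binarize each right-hand side of length ≥ 3 by chaining fresh nonterminals (Y1, Y2, …): affected rules were Expr → X1 X2 X2; Term → X2 Expr Term.

Expr → n | ) | ( | X1 Y1 | X2 Term; Term → ( | + | X2 Y2; X1 → +; X2 → ); Y1 → X2 X2; Y2 → Expr Term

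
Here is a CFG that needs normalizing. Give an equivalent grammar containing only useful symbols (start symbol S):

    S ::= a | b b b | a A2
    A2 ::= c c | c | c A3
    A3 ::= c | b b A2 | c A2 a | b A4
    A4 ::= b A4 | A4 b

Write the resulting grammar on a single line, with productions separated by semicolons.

S ::= a | b b b | a A2; A2 ::= c c | c | c A3; A3 ::= c | b b A2 | c A2 a

Generating nonterminals: {A2, A3, S}.
Reachable from S after that: {A2, A3, S}.
Removed useless symbols: {A4} and every production mentioning them.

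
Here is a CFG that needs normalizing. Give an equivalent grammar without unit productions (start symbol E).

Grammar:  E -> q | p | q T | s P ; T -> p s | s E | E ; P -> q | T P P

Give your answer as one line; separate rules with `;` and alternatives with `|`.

E -> q | p | q T | s P; T -> q | p | q T | s P | p s | s E; P -> q | T P P

Unit pairs: T ⇒* {E}.
For each unit pair (A, B), copy every non-unit production of B to A, then drop all unit productions.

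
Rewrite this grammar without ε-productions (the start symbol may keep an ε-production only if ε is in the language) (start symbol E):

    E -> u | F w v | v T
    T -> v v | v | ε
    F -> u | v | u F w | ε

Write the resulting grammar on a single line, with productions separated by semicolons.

The nullable symbols are {F, T}.
ε ∉ L(G), so no ε-production is kept.
For each production, add variants omitting each subset of nullable occurrences: E → F w v gives F w v | w v. E → v T gives v T | v. F → u F w gives u F w | u w.

E -> u | F w v | w v | v T | v; T -> v v | v; F -> u | v | u F w | u w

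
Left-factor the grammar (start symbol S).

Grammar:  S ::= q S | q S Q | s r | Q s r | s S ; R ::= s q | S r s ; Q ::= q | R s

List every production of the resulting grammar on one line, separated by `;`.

S has alternatives sharing prefix 'q S': factor to S → q S S' with S' → ε | Q.
S has alternatives sharing prefix 's': factor to S → s S'' with S'' → r | S.

S ::= Q s r | q S S' | s S''; R ::= s q | S r s; Q ::= q | R s; S' ::= ε | Q; S'' ::= r | S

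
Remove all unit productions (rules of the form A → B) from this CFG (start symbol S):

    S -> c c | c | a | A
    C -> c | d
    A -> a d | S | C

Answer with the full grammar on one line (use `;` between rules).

S -> c | d | c c | a | a d; C -> c | d; A -> c | d | c c | a | a d

Unit pairs: A ⇒* {C, S}; S ⇒* {A, C}.
For each unit pair (A, B), copy every non-unit production of B to A, then drop all unit productions.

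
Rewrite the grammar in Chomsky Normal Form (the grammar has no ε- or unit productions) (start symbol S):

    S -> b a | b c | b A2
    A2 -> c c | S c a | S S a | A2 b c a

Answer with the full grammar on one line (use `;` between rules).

S -> X1 X2 | X1 X3 | X1 A2; A2 -> X3 X3 | S Y1 | S Y2 | A2 Y3; X1 -> b; X2 -> a; X3 -> c; Y1 -> X3 X2; Y2 -> S X2; Y3 -> X1 Y4; Y4 -> X3 X2

Introduce a nonterminal for each terminal appearing in a rule of length ≥ 2: X1 → b, X2 → a, X3 → c.
Binarize each right-hand side of length ≥ 3 by chaining fresh nonterminals (Y1, Y2, …): affected rules were A2 → S X3 X2; A2 → S S X2; A2 → A2 X1 X3 X2.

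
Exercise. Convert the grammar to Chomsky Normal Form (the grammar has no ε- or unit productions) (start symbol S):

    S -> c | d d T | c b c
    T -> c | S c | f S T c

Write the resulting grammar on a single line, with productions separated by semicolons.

Introduce a nonterminal for each terminal appearing in a rule of length ≥ 2: X1 → d, X2 → c, X3 → b, X4 → f.
Binarize each right-hand side of length ≥ 3 by chaining fresh nonterminals (Y1, Y2, …): affected rules were S → X1 X1 T; S → X2 X3 X2; T → X4 S T X2.

S -> c | X1 Y1 | X2 Y2; T -> c | S X2 | X4 Y3; X1 -> d; X2 -> c; X3 -> b; X4 -> f; Y1 -> X1 T; Y2 -> X3 X2; Y3 -> S Y4; Y4 -> T X2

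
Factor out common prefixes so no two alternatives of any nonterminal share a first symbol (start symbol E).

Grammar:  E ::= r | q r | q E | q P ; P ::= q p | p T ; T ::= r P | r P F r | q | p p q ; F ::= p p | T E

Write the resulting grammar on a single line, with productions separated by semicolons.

E has alternatives sharing prefix 'q': factor to E → q E' with E' → r | E | P.
T has alternatives sharing prefix 'r P': factor to T → r P T' with T' → ε | F r.

E ::= r | q E'; P ::= q p | p T; T ::= q | p p q | r P T'; F ::= p p | T E; E' ::= r | E | P; T' ::= ε | F r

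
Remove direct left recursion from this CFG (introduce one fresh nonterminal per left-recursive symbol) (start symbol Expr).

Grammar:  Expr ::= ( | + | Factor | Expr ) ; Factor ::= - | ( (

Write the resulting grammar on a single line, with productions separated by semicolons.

Left recursion appears on Expr.
For Expr: α = {)}, β = {(, +, Factor}. Rewrite as Expr → β Expr1 and Expr1 → α Expr1 | ε.

Expr ::= ( Expr1 | + Expr1 | Factor Expr1; Factor ::= - | ( (; Expr1 ::= ) Expr1 | ε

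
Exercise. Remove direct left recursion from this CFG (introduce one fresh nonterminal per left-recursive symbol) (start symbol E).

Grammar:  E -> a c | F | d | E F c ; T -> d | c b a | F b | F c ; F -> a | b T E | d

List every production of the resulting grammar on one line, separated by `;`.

Directly left-recursive nonterminal: E.
For E: α = {F c}, β = {a c, F, d}. Rewrite as E → β E' and E' → α E' | ε.

E -> a c E' | F E' | d E'; T -> d | c b a | F b | F c; F -> a | b T E | d; E' -> F c E' | ε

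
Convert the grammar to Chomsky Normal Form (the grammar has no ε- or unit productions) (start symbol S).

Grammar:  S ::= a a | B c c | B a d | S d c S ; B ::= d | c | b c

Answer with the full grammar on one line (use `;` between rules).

Introduce a nonterminal for each terminal appearing in a rule of length ≥ 2: X1 → a, X2 → c, X3 → d, X4 → b.
Binarize each right-hand side of length ≥ 3 by chaining fresh nonterminals (Y1, Y2, …): affected rules were S → B X2 X2; S → B X1 X3; S → S X3 X2 S.

S ::= X1 X1 | B Y1 | B Y2 | S Y3; B ::= d | c | X4 X2; X1 ::= a; X2 ::= c; X3 ::= d; X4 ::= b; Y1 ::= X2 X2; Y2 ::= X1 X3; Y3 ::= X3 Y4; Y4 ::= X2 S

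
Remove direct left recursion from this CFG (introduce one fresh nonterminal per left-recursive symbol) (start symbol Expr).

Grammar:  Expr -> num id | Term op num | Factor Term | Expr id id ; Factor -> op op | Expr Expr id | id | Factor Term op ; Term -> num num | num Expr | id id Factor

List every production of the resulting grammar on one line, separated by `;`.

Left recursion appears on Expr, Factor.
For Expr: α = {id id}, β = {num id, Term op num, Factor Term}. Rewrite as Expr → β Expr1 and Expr1 → α Expr1 | ε.
For Factor: α = {Term op}, β = {op op, Expr Expr id, id}. Rewrite as Factor → β Factor1 and Factor1 → α Factor1 | ε.

Expr -> num id Expr1 | Term op num Expr1 | Factor Term Expr1; Factor -> op op Factor1 | Expr Expr id Factor1 | id Factor1; Term -> num num | num Expr | id id Factor; Expr1 -> id id Expr1 | ε; Factor1 -> Term op Factor1 | ε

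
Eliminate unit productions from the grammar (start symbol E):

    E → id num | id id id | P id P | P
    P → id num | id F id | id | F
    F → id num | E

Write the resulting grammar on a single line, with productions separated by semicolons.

E → id num | id id id | P id P | id F id | id; P → id num | id id id | P id P | id F id | id; F → id num | id id id | P id P | id F id | id

Unit pairs: E ⇒* {F, P}; F ⇒* {E, P}; P ⇒* {E, F}.
For every A with A ⇒* B via unit rules, add B's non-unit alternatives to A; then delete every rule of the form X → Y.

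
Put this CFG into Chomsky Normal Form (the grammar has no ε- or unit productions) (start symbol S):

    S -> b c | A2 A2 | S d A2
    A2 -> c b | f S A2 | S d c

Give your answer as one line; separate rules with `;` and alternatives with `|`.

Introduce a nonterminal for each terminal appearing in a rule of length ≥ 2: X1 → b, X2 → c, X3 → d, X4 → f.
Binarize each right-hand side of length ≥ 3 by chaining fresh nonterminals (Y1, Y2, …): affected rules were S → S X3 A2; A2 → X4 S A2; A2 → S X3 X2.

S -> X1 X2 | A2 A2 | S Y1; A2 -> X2 X1 | X4 Y2 | S Y3; X1 -> b; X2 -> c; X3 -> d; X4 -> f; Y1 -> X3 A2; Y2 -> S A2; Y3 -> X3 X2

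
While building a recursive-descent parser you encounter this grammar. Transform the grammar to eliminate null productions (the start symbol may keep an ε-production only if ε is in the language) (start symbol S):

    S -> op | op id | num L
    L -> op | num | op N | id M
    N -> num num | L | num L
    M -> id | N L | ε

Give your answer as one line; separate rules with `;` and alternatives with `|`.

S -> op | op id | num L; L -> op | num | op N | id M | id; N -> num num | L | num L; M -> id | N L

Nullable nonterminals: {M}.
ε ∉ L(G), so no ε-production is kept.
For each production, add variants omitting each subset of nullable occurrences: L → id M gives id M | id.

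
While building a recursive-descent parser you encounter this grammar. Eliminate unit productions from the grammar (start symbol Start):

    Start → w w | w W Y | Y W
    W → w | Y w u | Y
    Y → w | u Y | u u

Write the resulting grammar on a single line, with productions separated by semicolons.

Start → w w | w W Y | Y W; W → w | u Y | u u | Y w u; Y → w | u Y | u u

Unit pairs: W ⇒* {Y}.
Replace each nonterminal's rules with the union of the non-unit rules of every nonterminal it unit-derives.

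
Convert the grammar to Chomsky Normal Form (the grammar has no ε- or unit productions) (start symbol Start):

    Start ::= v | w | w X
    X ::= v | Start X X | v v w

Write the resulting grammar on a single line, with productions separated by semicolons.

Introduce a nonterminal for each terminal appearing in a rule of length ≥ 2: X1 → w, X2 → v.
Binarize each right-hand side of length ≥ 3 by chaining fresh nonterminals (Y1, Y2, …): affected rules were X → Start X X; X → X2 X2 X1.

Start ::= v | w | X1 X; X ::= v | Start Y1 | X2 Y2; X1 ::= w; X2 ::= v; Y1 ::= X X; Y2 ::= X2 X1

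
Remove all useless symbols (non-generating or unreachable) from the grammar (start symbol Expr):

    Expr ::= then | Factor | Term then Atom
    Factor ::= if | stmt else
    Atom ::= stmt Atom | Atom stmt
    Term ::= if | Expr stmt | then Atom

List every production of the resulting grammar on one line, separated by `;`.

Expr ::= then | Factor; Factor ::= if | stmt else

Generating nonterminals: {Expr, Factor, Term}.
Reachable from Expr after that: {Expr, Factor}.
Removed useless symbols: {Atom, Term} and every production mentioning them.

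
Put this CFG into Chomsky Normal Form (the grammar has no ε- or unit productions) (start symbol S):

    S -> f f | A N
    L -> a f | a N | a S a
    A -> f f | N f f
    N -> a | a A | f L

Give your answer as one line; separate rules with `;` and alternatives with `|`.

S -> X1 X1 | A N; L -> X2 X1 | X2 N | X2 Y1; A -> X1 X1 | N Y2; N -> a | X2 A | X1 L; X1 -> f; X2 -> a; Y1 -> S X2; Y2 -> X1 X1

Introduce a nonterminal for each terminal appearing in a rule of length ≥ 2: X1 → f, X2 → a.
Binarize each right-hand side of length ≥ 3 by chaining fresh nonterminals (Y1, Y2, …): affected rules were L → X2 S X2; A → N X1 X1.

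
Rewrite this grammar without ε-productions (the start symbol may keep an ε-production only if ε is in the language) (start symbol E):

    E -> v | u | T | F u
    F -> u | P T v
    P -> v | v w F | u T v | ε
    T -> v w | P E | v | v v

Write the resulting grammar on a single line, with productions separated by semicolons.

The nullable symbols are {P}.
ε ∉ L(G), so no ε-production is kept.
For each production, add variants omitting each subset of nullable occurrences: F → P T v gives P T v | T v. T → P E gives P E | E.

E -> v | u | T | F u; F -> u | P T v | T v; P -> v | v w F | u T v; T -> v w | P E | E | v | v v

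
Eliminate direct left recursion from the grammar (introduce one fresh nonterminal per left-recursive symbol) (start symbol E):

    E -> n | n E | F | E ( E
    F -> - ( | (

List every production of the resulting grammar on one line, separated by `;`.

E is directly left-recursive.
For E: α = {( E}, β = {n, n E, F}. Rewrite as E → β E' and E' → α E' | ε.

E -> n E' | n E E' | F E'; F -> - ( | (; E' -> ( E E' | ε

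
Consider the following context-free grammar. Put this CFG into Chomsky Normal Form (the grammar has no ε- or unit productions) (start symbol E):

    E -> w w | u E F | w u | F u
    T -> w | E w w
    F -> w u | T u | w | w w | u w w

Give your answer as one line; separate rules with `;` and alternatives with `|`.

Introduce a nonterminal for each terminal appearing in a rule of length ≥ 2: X1 → w, X2 → u.
Binarize each right-hand side of length ≥ 3 by chaining fresh nonterminals (Y1, Y2, …): affected rules were E → X2 E F; T → E X1 X1; F → X2 X1 X1.

E -> X1 X1 | X2 Y1 | X1 X2 | F X2; T -> w | E Y2; F -> X1 X2 | T X2 | w | X1 X1 | X2 Y3; X1 -> w; X2 -> u; Y1 -> E F; Y2 -> X1 X1; Y3 -> X1 X1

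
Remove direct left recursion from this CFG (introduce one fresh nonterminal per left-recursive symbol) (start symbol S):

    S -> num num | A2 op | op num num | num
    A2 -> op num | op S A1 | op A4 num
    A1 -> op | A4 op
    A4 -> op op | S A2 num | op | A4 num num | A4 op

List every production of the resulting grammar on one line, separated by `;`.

S -> num num | A2 op | op num num | num; A2 -> op num | op S A1 | op A4 num; A1 -> op | A4 op; A4 -> op op A4' | S A2 num A4' | op A4'; A4' -> num num A4' | op A4' | ε

Directly left-recursive nonterminal: A4.
For A4: α = {num num, op}, β = {op op, S A2 num, op}. Rewrite as A4 → β A4' and A4' → α A4' | ε.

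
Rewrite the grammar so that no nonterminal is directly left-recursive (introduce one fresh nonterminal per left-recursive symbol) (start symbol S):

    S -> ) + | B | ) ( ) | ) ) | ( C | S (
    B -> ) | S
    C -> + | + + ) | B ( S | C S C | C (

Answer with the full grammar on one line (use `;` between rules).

S, C are directly left-recursive.
For S: α = {(}, β = {) +, B, ) ( ), ) ), ( C}. Rewrite as S → β S' and S' → α S' | ε.
For C: α = {S C, (}, β = {+, + + ), B ( S}. Rewrite as C → β C' and C' → α C' | ε.

S -> ) + S' | B S' | ) ( ) S' | ) ) S' | ( C S'; B -> ) | S; C -> + C' | + + ) C' | B ( S C'; S' -> ( S' | ε; C' -> S C C' | ( C' | ε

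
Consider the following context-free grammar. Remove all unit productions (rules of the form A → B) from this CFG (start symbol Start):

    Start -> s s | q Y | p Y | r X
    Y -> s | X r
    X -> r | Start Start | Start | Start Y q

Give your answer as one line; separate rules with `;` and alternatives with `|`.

Start -> s s | q Y | p Y | r X; Y -> s | X r; X -> s s | q Y | p Y | r X | r | Start Start | Start Y q

Unit pairs: X ⇒* {Start}.
Replace each nonterminal's rules with the union of the non-unit rules of every nonterminal it unit-derives.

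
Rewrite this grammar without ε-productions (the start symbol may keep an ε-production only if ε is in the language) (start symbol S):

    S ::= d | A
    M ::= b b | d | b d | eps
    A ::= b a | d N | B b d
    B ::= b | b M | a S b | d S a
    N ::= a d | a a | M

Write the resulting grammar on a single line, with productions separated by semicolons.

S ::= d | A; M ::= b b | d | b d; A ::= b a | d N | d | B b d; B ::= b | b M | a S b | d S a; N ::= a d | a a | M

Nullable set = {M, N}.
ε ∉ L(G), so no ε-production is kept.
For each production, add variants omitting each subset of nullable occurrences: A → d N gives d N | d.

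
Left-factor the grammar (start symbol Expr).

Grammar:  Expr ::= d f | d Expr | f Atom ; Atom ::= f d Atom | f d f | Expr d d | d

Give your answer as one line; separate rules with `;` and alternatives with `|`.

Expr ::= f Atom | d Expr1; Atom ::= Expr d d | d | f d Atom1; Expr1 ::= f | Expr; Atom1 ::= Atom | f

Expr has alternatives sharing prefix 'd': factor to Expr → d Expr1 with Expr1 → f | Expr.
Atom has alternatives sharing prefix 'f d': factor to Atom → f d Atom1 with Atom1 → Atom | f.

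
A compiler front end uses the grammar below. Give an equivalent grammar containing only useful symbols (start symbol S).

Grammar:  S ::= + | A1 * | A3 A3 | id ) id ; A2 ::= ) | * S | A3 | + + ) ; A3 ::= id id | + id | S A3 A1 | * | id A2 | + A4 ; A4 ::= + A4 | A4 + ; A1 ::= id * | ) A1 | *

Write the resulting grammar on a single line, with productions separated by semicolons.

Generating nonterminals: {A1, A2, A3, S}.
Reachable from S after that: {A1, A2, A3, S}.
Removed useless symbols: {A4} and every production mentioning them.

S ::= + | A1 * | A3 A3 | id ) id; A2 ::= ) | * S | A3 | + + ); A3 ::= id id | + id | S A3 A1 | * | id A2; A1 ::= id * | ) A1 | *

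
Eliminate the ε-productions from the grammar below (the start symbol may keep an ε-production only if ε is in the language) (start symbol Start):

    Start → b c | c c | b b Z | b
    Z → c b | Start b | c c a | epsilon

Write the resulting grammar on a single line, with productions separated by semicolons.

Start → b c | c c | b b Z | b b | b; Z → c b | Start b | c c a

Nullable nonterminals: {Z}.
ε ∉ L(G), so no ε-production is kept.
Add the nullable-subset variants: Start → b b Z gives b b Z | b b.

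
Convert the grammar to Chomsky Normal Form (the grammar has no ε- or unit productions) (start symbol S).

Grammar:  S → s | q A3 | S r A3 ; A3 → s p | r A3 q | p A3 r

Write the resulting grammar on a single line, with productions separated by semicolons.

S → s | X1 A3 | S Y1; A3 → X3 X4 | X2 Y2 | X4 Y3; X1 → q; X2 → r; X3 → s; X4 → p; Y1 → X2 A3; Y2 → A3 X1; Y3 → A3 X2

Introduce a nonterminal for each terminal appearing in a rule of length ≥ 2: X1 → q, X2 → r, X3 → s, X4 → p.
Binarize each right-hand side of length ≥ 3 by chaining fresh nonterminals (Y1, Y2, …): affected rules were S → S X2 A3; A3 → X2 A3 X1; A3 → X4 A3 X2.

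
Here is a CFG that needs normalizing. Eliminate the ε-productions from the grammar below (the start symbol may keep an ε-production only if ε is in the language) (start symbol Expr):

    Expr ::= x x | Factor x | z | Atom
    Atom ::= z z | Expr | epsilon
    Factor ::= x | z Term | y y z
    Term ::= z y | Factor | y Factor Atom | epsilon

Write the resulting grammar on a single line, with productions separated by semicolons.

Expr ::= x x | Factor x | z | Atom | epsilon; Atom ::= z z | Expr; Factor ::= x | z Term | z | y y z; Term ::= z y | Factor | y Factor Atom | y Factor

Nullable set = {Atom, Expr, Term}.
ε ∈ L(G) since Expr is nullable, so keep Expr → ε.
For each production, add variants omitting each subset of nullable occurrences: Factor → z Term gives z Term | z. Term → y Factor Atom gives y Factor Atom | y Factor.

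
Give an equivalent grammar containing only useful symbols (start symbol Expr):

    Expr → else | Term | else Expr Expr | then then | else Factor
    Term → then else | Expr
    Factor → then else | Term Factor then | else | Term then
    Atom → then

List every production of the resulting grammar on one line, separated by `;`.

Expr → else | Term | else Expr Expr | then then | else Factor; Term → then else | Expr; Factor → then else | Term Factor then | else | Term then

Generating nonterminals: {Atom, Expr, Factor, Term}.
Reachable from Expr after that: {Expr, Factor, Term}.
Removed useless symbols: {Atom} and every production mentioning them.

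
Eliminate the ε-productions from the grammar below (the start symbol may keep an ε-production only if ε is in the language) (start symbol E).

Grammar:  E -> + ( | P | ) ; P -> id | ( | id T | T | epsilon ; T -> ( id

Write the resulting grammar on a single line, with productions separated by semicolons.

E -> + ( | P | ) | epsilon; P -> id | ( | id T | T; T -> ( id

Nullable set = {E, P}.
ε ∈ L(G) since E is nullable, so keep E → ε.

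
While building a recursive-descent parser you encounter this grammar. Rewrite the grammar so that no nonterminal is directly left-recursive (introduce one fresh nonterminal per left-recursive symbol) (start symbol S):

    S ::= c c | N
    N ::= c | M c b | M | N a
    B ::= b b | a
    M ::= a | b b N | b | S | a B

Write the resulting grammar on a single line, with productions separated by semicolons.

S ::= c c | N; N ::= c N' | M c b N' | M N'; B ::= b b | a; M ::= a | b b N | b | S | a B; N' ::= a N' | epsilon

Directly left-recursive nonterminal: N.
For N: α = {a}, β = {c, M c b, M}. Rewrite as N → β N' and N' → α N' | ε.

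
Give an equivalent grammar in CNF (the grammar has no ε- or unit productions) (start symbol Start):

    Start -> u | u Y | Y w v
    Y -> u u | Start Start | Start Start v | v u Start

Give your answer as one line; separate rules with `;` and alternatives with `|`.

Start -> u | X1 Y | Y Y1; Y -> X1 X1 | Start Start | Start Y2 | X3 Y3; X1 -> u; X2 -> w; X3 -> v; Y1 -> X2 X3; Y2 -> Start X3; Y3 -> X1 Start

Introduce a nonterminal for each terminal appearing in a rule of length ≥ 2: X1 → u, X2 → w, X3 → v.
Binarize each right-hand side of length ≥ 3 by chaining fresh nonterminals (Y1, Y2, …): affected rules were Start → Y X2 X3; Y → Start Start X3; Y → X3 X1 Start.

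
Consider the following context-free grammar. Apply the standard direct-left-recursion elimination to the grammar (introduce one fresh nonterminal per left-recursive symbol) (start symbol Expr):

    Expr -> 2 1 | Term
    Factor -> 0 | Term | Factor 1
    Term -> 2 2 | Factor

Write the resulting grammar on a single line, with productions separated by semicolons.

Factor is directly left-recursive.
For Factor: α = {1}, β = {0, Term}. Rewrite as Factor → β Factor1 and Factor1 → α Factor1 | ε.

Expr -> 2 1 | Term; Factor -> 0 Factor1 | Term Factor1; Term -> 2 2 | Factor; Factor1 -> 1 Factor1 | eps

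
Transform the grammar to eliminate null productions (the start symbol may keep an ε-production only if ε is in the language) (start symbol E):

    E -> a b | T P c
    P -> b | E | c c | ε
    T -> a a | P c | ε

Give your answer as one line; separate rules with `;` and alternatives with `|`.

E -> a b | T P c | T c | P c | c; P -> b | E | c c; T -> a a | P c | c

Nullable set = {P, T}.
ε ∉ L(G), so no ε-production is kept.
Expand every rule over subsets of its nullable positions: E → T P c gives T P c | T c | P c | c. T → P c gives P c | c.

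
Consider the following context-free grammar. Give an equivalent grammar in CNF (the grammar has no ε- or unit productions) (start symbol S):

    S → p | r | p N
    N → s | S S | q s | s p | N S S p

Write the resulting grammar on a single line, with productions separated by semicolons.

S → p | r | X1 N; N → s | S S | X2 X3 | X3 X1 | N Y1; X1 → p; X2 → q; X3 → s; Y1 → S Y2; Y2 → S X1

Introduce a nonterminal for each terminal appearing in a rule of length ≥ 2: X1 → p, X2 → q, X3 → s.
Binarize each right-hand side of length ≥ 3 by chaining fresh nonterminals (Y1, Y2, …): affected rules were N → N S S X1.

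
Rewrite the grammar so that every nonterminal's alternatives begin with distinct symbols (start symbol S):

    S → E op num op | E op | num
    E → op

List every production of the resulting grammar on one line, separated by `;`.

S → num | E op S'; E → op; S' → num op | ε

S has alternatives sharing prefix 'E op': factor to S → E op S' with S' → num op | ε.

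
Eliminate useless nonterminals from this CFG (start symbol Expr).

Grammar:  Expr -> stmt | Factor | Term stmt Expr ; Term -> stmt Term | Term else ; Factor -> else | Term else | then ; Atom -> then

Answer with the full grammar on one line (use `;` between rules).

Expr -> stmt | Factor; Factor -> else | then

Generating nonterminals: {Atom, Expr, Factor}.
Reachable from Expr after that: {Expr, Factor}.
Removed useless symbols: {Atom, Term} and every production mentioning them.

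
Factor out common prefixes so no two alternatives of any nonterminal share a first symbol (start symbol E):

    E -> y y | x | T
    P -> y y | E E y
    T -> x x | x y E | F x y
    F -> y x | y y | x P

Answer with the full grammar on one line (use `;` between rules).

E -> y y | x | T; P -> y y | E E y; T -> F x y | x T'; F -> x P | y F'; T' -> x | y E; F' -> x | y

T has alternatives sharing prefix 'x': factor to T → x T' with T' → x | y E.
F has alternatives sharing prefix 'y': factor to F → y F' with F' → x | y.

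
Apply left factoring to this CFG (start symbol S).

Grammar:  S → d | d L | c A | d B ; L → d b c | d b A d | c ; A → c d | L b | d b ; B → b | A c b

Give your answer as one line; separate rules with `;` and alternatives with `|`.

S → c A | d S'; L → c | d b L'; A → c d | L b | d b; B → b | A c b; S' → ε | L | B; L' → c | A d

S has alternatives sharing prefix 'd': factor to S → d S' with S' → ε | L | B.
L has alternatives sharing prefix 'd b': factor to L → d b L' with L' → c | A d.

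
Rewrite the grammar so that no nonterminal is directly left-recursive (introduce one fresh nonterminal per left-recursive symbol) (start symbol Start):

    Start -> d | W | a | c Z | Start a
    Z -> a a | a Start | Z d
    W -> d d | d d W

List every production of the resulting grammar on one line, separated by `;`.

Start -> d Start1 | W Start1 | a Start1 | c Z Start1; Z -> a a Z1 | a Start Z1; W -> d d | d d W; Start1 -> a Start1 | ε; Z1 -> d Z1 | ε

Start, Z are directly left-recursive.
For Start: α = {a}, β = {d, W, a, c Z}. Rewrite as Start → β Start1 and Start1 → α Start1 | ε.
For Z: α = {d}, β = {a a, a Start}. Rewrite as Z → β Z1 and Z1 → α Z1 | ε.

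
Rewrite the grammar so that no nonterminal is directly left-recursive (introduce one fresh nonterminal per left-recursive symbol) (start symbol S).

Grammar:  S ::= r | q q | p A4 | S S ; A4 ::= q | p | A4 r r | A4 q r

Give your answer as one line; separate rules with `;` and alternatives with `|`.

Directly left-recursive nonterminals: S, A4.
For S: α = {S}, β = {r, q q, p A4}. Rewrite as S → β S' and S' → α S' | ε.
For A4: α = {r r, q r}, β = {q, p}. Rewrite as A4 → β A4' and A4' → α A4' | ε.

S ::= r S' | q q S' | p A4 S'; A4 ::= q A4' | p A4'; S' ::= S S' | ε; A4' ::= r r A4' | q r A4' | ε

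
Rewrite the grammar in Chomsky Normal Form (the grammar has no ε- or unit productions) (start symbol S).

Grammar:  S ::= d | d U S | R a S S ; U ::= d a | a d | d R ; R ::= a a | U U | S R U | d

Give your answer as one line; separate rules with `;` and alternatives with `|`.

S ::= d | X1 Y1 | R Y2; U ::= X1 X2 | X2 X1 | X1 R; R ::= X2 X2 | U U | S Y4 | d; X1 ::= d; X2 ::= a; Y1 ::= U S; Y2 ::= X2 Y3; Y3 ::= S S; Y4 ::= R U

Introduce a nonterminal for each terminal appearing in a rule of length ≥ 2: X1 → d, X2 → a.
Binarize each right-hand side of length ≥ 3 by chaining fresh nonterminals (Y1, Y2, …): affected rules were S → X1 U S; S → R X2 S S; R → S R U.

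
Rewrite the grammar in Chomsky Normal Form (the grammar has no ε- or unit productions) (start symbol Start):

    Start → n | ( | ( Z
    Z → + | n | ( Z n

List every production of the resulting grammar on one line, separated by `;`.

Introduce a nonterminal for each terminal appearing in a rule of length ≥ 2: X1 → (, X2 → n.
Binarize each right-hand side of length ≥ 3 by chaining fresh nonterminals (Y1, Y2, …): affected rules were Z → X1 Z X2.

Start → n | ( | X1 Z; Z → + | n | X1 Y1; X1 → (; X2 → n; Y1 → Z X2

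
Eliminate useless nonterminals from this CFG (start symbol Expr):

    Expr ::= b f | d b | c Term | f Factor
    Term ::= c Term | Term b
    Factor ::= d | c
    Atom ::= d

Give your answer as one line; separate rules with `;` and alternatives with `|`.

Generating nonterminals: {Atom, Expr, Factor}.
Reachable from Expr after that: {Expr, Factor}.
Removed useless symbols: {Atom, Term} and every production mentioning them.

Expr ::= b f | d b | f Factor; Factor ::= d | c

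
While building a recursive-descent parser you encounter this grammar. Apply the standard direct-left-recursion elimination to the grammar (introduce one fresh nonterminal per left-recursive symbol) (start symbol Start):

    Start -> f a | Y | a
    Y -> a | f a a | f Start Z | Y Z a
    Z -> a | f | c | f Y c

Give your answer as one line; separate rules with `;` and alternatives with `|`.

Directly left-recursive nonterminal: Y.
For Y: α = {Z a}, β = {a, f a a, f Start Z}. Rewrite as Y → β Y1 and Y1 → α Y1 | ε.

Start -> f a | Y | a; Y -> a Y1 | f a a Y1 | f Start Z Y1; Z -> a | f | c | f Y c; Y1 -> Z a Y1 | ε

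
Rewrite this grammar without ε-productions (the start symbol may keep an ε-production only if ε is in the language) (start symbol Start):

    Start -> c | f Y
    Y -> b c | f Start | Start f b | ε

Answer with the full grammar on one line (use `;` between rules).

Start -> c | f Y | f; Y -> b c | f Start | Start f b

Nullable nonterminals: {Y}.
ε ∉ L(G), so no ε-production is kept.
Expand every rule over subsets of its nullable positions: Start → f Y gives f Y | f.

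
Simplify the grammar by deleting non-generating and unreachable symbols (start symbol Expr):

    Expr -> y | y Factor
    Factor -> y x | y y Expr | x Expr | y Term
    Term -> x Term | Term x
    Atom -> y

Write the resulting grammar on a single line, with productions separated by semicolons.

Generating nonterminals: {Atom, Expr, Factor}.
Reachable from Expr after that: {Expr, Factor}.
Removed useless symbols: {Atom, Term} and every production mentioning them.

Expr -> y | y Factor; Factor -> y x | y y Expr | x Expr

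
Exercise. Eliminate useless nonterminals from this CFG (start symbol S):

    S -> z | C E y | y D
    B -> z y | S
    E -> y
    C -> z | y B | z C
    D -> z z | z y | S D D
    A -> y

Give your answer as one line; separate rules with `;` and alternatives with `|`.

Generating nonterminals: {A, B, C, D, E, S}.
Reachable from S after that: {B, C, D, E, S}.
Removed useless symbols: {A} and every production mentioning them.

S -> z | C E y | y D; B -> z y | S; E -> y; C -> z | y B | z C; D -> z z | z y | S D D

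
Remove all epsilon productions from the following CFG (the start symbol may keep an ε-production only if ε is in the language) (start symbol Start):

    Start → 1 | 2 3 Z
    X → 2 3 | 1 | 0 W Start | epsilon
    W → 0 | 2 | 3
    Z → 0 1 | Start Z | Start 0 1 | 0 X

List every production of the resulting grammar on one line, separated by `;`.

The nullable symbols are {X}.
ε ∉ L(G), so no ε-production is kept.
Add the nullable-subset variants: Z → 0 X gives 0 X | 0.

Start → 1 | 2 3 Z; X → 2 3 | 1 | 0 W Start; W → 0 | 2 | 3; Z → 0 1 | Start Z | Start 0 1 | 0 X | 0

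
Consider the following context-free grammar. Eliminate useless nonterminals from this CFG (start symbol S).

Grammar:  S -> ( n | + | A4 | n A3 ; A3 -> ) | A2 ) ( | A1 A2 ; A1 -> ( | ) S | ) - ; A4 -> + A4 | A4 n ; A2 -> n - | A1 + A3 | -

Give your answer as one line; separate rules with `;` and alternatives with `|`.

Generating nonterminals: {A1, A2, A3, S}.
Reachable from S after that: {A1, A2, A3, S}.
Removed useless symbols: {A4} and every production mentioning them.

S -> ( n | + | n A3; A3 -> ) | A2 ) ( | A1 A2; A1 -> ( | ) S | ) -; A2 -> n - | A1 + A3 | -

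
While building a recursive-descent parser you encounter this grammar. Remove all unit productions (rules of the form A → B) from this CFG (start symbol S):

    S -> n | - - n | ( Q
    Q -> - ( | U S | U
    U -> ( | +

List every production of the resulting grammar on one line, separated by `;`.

Unit pairs: Q ⇒* {U}.
For each unit pair (A, B), copy every non-unit production of B to A, then drop all unit productions.

S -> n | - - n | ( Q; Q -> ( | + | - ( | U S; U -> ( | +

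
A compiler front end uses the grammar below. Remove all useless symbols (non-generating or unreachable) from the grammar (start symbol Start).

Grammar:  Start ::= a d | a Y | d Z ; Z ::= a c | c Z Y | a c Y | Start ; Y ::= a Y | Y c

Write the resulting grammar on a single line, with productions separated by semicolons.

Generating nonterminals: {Start, Z}.
Reachable from Start after that: {Start, Z}.
Removed useless symbols: {Y} and every production mentioning them.

Start ::= a d | d Z; Z ::= a c | Start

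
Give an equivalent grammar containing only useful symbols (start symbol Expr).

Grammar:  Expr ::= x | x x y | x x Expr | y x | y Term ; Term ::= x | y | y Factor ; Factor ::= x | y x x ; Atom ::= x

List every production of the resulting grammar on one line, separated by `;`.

Expr ::= x | x x y | x x Expr | y x | y Term; Term ::= x | y | y Factor; Factor ::= x | y x x

Generating nonterminals: {Atom, Expr, Factor, Term}.
Reachable from Expr after that: {Expr, Factor, Term}.
Removed useless symbols: {Atom} and every production mentioning them.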